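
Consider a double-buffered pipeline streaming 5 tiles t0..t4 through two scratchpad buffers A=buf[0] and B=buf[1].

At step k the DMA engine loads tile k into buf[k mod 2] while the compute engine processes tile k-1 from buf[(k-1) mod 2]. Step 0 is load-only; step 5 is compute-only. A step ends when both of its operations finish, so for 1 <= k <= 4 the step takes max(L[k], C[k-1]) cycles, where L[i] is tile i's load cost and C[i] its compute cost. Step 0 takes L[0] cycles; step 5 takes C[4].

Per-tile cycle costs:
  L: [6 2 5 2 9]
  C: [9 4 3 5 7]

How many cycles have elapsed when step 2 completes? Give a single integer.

end_cycle[2] = 20

k=0 load=t0/6c comp=- wait=6 total=6
k=1 load=t1/2c comp=t0/9c wait=9 total=15
k=2 load=t2/5c comp=t1/4c wait=5 total=20
k=3 load=t3/2c comp=t2/3c wait=3 total=23
k=4 load=t4/9c comp=t3/5c wait=9 total=32
k=5 load=- comp=t4/7c wait=7 total=39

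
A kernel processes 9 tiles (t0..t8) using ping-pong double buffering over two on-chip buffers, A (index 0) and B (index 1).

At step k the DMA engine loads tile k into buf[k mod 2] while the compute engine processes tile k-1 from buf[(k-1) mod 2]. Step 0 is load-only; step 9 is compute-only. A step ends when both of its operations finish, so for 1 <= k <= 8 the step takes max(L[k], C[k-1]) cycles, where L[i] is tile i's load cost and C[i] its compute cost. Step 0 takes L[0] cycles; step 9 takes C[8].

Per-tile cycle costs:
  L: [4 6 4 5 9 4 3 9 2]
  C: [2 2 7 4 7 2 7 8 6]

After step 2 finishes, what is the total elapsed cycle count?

end_cycle[2] = 14

k=0 load=t0/4c comp=- wait=4 total=4
k=1 load=t1/6c comp=t0/2c wait=6 total=10
k=2 load=t2/4c comp=t1/2c wait=4 total=14
k=3 load=t3/5c comp=t2/7c wait=7 total=21
k=4 load=t4/9c comp=t3/4c wait=9 total=30
k=5 load=t5/4c comp=t4/7c wait=7 total=37
k=6 load=t6/3c comp=t5/2c wait=3 total=40
k=7 load=t7/9c comp=t6/7c wait=9 total=49
k=8 load=t8/2c comp=t7/8c wait=8 total=57
k=9 load=- comp=t8/6c wait=6 total=63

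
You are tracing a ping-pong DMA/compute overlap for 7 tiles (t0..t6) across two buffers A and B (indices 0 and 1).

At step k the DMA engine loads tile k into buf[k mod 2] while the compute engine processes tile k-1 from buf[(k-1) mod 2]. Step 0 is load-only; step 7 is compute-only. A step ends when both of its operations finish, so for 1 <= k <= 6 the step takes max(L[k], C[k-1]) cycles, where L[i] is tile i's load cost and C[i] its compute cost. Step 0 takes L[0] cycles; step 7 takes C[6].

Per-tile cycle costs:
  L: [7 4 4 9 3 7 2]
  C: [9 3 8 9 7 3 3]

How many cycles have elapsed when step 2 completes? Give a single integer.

  0. 7=7c; end=7; A:t0 B:-
  1. max(4,9)=9c; end=16; A:t0 B:t1
  2. max(4,3)=4c; end=20; A:t2 B:t1
  3. max(9,8)=9c; end=29; A:t2 B:t3
  4. max(3,9)=9c; end=38; A:t4 B:t3
  5. max(7,7)=7c; end=45; A:t4 B:t5
  6. max(2,3)=3c; end=48; A:t6 B:t5
  7. 3=3c; end=51; A:t6 B:t5

end_cycle[2] = 20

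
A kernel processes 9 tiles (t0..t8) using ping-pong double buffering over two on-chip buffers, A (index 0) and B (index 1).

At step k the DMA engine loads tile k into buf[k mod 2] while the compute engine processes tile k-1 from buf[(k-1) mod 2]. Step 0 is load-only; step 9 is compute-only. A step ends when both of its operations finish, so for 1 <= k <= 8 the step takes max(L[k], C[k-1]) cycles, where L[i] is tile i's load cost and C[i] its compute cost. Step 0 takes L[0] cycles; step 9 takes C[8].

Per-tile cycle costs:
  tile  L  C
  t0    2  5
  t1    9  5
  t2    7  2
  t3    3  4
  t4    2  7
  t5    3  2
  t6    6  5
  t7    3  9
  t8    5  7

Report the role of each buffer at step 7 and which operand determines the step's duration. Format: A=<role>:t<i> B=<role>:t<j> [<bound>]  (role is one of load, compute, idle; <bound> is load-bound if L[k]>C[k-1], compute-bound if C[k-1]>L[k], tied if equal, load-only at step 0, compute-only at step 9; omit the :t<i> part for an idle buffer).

step 7: A=compute:t6 B=load:t7 [compute-bound]

[0] DMA t0→A (2c) ∥ CU idle ⇒ 2c, clock 2
[1] DMA t1→B (9c) ∥ CU A:t0 (5c) ⇒ 9c, clock 11
[2] DMA t2→A (7c) ∥ CU B:t1 (5c) ⇒ 7c, clock 18
[3] DMA t3→B (3c) ∥ CU A:t2 (2c) ⇒ 3c, clock 21
[4] DMA t4→A (2c) ∥ CU B:t3 (4c) ⇒ 4c, clock 25
[5] DMA t5→B (3c) ∥ CU A:t4 (7c) ⇒ 7c, clock 32
[6] DMA t6→A (6c) ∥ CU B:t5 (2c) ⇒ 6c, clock 38
[7] DMA t7→B (3c) ∥ CU A:t6 (5c) ⇒ 5c, clock 43
[8] DMA t8→A (5c) ∥ CU B:t7 (9c) ⇒ 9c, clock 52
[9] DMA idle ∥ CU A:t8 (7c) ⇒ 7c, clock 59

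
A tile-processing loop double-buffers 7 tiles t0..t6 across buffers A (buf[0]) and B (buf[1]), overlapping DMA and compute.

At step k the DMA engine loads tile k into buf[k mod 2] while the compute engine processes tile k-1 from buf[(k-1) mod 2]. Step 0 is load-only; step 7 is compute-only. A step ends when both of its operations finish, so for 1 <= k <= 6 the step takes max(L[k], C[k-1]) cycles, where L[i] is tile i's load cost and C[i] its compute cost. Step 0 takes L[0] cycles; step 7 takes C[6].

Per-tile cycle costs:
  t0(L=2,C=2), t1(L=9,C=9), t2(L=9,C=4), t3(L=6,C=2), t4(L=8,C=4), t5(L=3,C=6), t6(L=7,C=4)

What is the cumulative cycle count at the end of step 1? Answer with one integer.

  0. 2=2c; end=2; A:t0 B:-
  1. max(9,2)=9c; end=11; A:t0 B:t1
  2. max(9,9)=9c; end=20; A:t2 B:t1
  3. max(6,4)=6c; end=26; A:t2 B:t3
  4. max(8,2)=8c; end=34; A:t4 B:t3
  5. max(3,4)=4c; end=38; A:t4 B:t5
  6. max(7,6)=7c; end=45; A:t6 B:t5
  7. 4=4c; end=49; A:t6 B:t5

end_cycle[1] = 11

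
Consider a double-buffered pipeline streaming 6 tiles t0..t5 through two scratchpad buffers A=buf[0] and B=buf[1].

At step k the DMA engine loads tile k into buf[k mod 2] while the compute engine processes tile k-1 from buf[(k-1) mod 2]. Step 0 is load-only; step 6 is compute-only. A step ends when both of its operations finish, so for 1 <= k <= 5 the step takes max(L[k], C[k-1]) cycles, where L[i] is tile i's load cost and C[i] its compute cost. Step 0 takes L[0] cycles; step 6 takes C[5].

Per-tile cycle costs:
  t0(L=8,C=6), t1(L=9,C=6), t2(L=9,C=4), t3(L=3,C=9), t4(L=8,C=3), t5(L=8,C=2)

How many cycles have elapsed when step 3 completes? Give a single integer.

end_cycle[3] = 30

[0] DMA t0→A (8c) ∥ CU idle ⇒ 8c, clock 8
[1] DMA t1→B (9c) ∥ CU A:t0 (6c) ⇒ 9c, clock 17
[2] DMA t2→A (9c) ∥ CU B:t1 (6c) ⇒ 9c, clock 26
[3] DMA t3→B (3c) ∥ CU A:t2 (4c) ⇒ 4c, clock 30
[4] DMA t4→A (8c) ∥ CU B:t3 (9c) ⇒ 9c, clock 39
[5] DMA t5→B (8c) ∥ CU A:t4 (3c) ⇒ 8c, clock 47
[6] DMA idle ∥ CU B:t5 (2c) ⇒ 2c, clock 49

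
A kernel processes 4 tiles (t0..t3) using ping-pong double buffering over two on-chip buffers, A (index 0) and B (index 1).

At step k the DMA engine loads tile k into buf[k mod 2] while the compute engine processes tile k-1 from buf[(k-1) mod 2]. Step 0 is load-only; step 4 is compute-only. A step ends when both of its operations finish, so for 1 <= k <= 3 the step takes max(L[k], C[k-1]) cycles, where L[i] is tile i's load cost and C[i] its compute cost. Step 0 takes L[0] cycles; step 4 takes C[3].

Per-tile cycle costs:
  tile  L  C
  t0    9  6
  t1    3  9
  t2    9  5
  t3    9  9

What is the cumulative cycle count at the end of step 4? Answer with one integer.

end_cycle[4] = 42

  0. 9=9c; end=9; A:t0 B:-
  1. max(3,6)=6c; end=15; A:t0 B:t1
  2. max(9,9)=9c; end=24; A:t2 B:t1
  3. max(9,5)=9c; end=33; A:t2 B:t3
  4. 9=9c; end=42; A:t2 B:t3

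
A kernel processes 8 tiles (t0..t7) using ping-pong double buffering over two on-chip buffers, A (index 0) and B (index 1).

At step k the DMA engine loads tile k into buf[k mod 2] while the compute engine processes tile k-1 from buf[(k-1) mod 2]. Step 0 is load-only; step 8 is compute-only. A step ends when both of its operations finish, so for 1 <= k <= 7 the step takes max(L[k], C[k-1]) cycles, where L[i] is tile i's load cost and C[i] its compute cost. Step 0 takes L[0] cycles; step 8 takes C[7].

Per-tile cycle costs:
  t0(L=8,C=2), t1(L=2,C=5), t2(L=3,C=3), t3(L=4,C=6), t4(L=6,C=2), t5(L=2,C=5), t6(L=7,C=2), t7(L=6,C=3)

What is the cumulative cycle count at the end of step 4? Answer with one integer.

step 0: L[0]=8 → dur=8, Σ=8 | A=load:t0 B=idle [load-only]
step 1: L[1]=2 C[0]=2 → dur=2, Σ=10 | A=compute:t0 B=load:t1 [tied]
step 2: L[2]=3 C[1]=5 → dur=5, Σ=15 | A=load:t2 B=compute:t1 [compute-bound]
step 3: L[3]=4 C[2]=3 → dur=4, Σ=19 | A=compute:t2 B=load:t3 [load-bound]
step 4: L[4]=6 C[3]=6 → dur=6, Σ=25 | A=load:t4 B=compute:t3 [tied]
step 5: L[5]=2 C[4]=2 → dur=2, Σ=27 | A=compute:t4 B=load:t5 [tied]
step 6: L[6]=7 C[5]=5 → dur=7, Σ=34 | A=load:t6 B=compute:t5 [load-bound]
step 7: L[7]=6 C[6]=2 → dur=6, Σ=40 | A=compute:t6 B=load:t7 [load-bound]
step 8: C[7]=3 → dur=3, Σ=43 | A=idle B=compute:t7 [compute-only]

end_cycle[4] = 25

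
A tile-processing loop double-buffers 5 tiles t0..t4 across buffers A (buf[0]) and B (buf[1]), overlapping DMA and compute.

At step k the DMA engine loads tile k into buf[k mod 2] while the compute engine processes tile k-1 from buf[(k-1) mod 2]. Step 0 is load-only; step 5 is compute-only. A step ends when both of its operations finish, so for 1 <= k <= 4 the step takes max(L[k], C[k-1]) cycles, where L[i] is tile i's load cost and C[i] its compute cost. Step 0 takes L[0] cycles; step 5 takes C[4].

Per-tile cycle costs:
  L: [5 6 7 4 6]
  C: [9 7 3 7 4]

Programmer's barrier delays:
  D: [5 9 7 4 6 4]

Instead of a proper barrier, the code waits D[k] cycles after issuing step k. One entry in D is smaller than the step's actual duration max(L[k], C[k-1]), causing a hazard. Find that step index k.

hazard at step 4

step 0: need L[0]=5 = 5; D[0]=5 ok
step 1: need max(L[1]=6,C[0]=9) = 9; D[1]=9 ok
step 2: need max(L[2]=7,C[1]=7) = 7; D[2]=7 ok
step 3: need max(L[3]=4,C[2]=3) = 4; D[3]=4 ok
step 4: need max(L[4]=6,C[3]=7) = 7; D[4]=6 SHORT
step 5: need C[4]=4 = 4; D[5]=4 ok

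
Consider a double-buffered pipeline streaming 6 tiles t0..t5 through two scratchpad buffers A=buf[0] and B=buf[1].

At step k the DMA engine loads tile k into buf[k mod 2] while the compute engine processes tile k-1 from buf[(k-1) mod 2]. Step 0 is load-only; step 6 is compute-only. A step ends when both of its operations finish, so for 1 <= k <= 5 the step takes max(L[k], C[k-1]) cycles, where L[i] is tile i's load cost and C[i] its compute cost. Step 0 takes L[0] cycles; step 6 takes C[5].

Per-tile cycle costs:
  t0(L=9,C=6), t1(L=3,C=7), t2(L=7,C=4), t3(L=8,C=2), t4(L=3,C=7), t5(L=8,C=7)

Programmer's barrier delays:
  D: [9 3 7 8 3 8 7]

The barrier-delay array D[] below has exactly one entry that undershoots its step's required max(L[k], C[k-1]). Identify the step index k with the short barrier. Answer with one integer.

hazard at step 1

[0] required=L[0]=9=9 vs D=9 ok
[1] required=max(L[1]=3,C[0]=6)=6 vs D=3 SHORT
[2] required=max(L[2]=7,C[1]=7)=7 vs D=7 ok
[3] required=max(L[3]=8,C[2]=4)=8 vs D=8 ok
[4] required=max(L[4]=3,C[3]=2)=3 vs D=3 ok
[5] required=max(L[5]=8,C[4]=7)=8 vs D=8 ok
[6] required=C[5]=7=7 vs D=7 ok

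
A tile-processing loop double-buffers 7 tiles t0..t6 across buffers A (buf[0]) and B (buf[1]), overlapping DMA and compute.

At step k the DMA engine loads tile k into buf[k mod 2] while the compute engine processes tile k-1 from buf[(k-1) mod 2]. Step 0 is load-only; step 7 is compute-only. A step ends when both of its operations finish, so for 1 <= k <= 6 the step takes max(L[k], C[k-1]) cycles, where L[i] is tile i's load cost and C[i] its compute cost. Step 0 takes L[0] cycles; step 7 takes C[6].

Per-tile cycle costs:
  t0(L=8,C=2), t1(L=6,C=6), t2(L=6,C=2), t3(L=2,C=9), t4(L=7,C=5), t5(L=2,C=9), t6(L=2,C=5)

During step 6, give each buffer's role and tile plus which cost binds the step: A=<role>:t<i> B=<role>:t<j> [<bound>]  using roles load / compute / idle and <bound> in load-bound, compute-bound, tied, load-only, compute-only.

[0] DMA t0→A (8c) ∥ CU idle ⇒ 8c, clock 8
[1] DMA t1→B (6c) ∥ CU A:t0 (2c) ⇒ 6c, clock 14
[2] DMA t2→A (6c) ∥ CU B:t1 (6c) ⇒ 6c, clock 20
[3] DMA t3→B (2c) ∥ CU A:t2 (2c) ⇒ 2c, clock 22
[4] DMA t4→A (7c) ∥ CU B:t3 (9c) ⇒ 9c, clock 31
[5] DMA t5→B (2c) ∥ CU A:t4 (5c) ⇒ 5c, clock 36
[6] DMA t6→A (2c) ∥ CU B:t5 (9c) ⇒ 9c, clock 45
[7] DMA idle ∥ CU A:t6 (5c) ⇒ 5c, clock 50

step 6: A=load:t6 B=compute:t5 [compute-bound]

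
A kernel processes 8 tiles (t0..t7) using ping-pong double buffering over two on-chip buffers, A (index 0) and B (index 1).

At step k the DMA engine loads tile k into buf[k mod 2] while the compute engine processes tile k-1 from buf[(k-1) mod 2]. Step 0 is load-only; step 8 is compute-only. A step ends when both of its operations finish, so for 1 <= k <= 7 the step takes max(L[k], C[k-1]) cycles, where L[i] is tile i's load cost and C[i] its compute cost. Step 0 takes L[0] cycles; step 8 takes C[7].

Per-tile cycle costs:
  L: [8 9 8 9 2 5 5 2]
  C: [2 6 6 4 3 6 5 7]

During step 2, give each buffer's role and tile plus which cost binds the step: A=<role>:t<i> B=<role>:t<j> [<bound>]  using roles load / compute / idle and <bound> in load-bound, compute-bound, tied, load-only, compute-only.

k=0 load=t0/8c comp=- wait=8 total=8
k=1 load=t1/9c comp=t0/2c wait=9 total=17
k=2 load=t2/8c comp=t1/6c wait=8 total=25
k=3 load=t3/9c comp=t2/6c wait=9 total=34
k=4 load=t4/2c comp=t3/4c wait=4 total=38
k=5 load=t5/5c comp=t4/3c wait=5 total=43
k=6 load=t6/5c comp=t5/6c wait=6 total=49
k=7 load=t7/2c comp=t6/5c wait=5 total=54
k=8 load=- comp=t7/7c wait=7 total=61

step 2: A=load:t2 B=compute:t1 [load-bound]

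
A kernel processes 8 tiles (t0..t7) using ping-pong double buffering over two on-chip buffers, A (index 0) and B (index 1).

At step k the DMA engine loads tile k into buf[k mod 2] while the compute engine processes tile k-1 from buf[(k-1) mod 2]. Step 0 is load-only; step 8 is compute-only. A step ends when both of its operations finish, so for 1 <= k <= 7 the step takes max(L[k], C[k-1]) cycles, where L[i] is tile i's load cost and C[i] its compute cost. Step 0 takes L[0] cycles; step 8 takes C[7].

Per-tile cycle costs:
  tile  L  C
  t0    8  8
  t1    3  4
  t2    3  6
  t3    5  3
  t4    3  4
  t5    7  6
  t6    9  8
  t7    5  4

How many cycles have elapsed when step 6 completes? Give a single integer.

step 0: L[0]=8 → dur=8, Σ=8 | A=load:t0 B=idle [load-only]
step 1: L[1]=3 C[0]=8 → dur=8, Σ=16 | A=compute:t0 B=load:t1 [compute-bound]
step 2: L[2]=3 C[1]=4 → dur=4, Σ=20 | A=load:t2 B=compute:t1 [compute-bound]
step 3: L[3]=5 C[2]=6 → dur=6, Σ=26 | A=compute:t2 B=load:t3 [compute-bound]
step 4: L[4]=3 C[3]=3 → dur=3, Σ=29 | A=load:t4 B=compute:t3 [tied]
step 5: L[5]=7 C[4]=4 → dur=7, Σ=36 | A=compute:t4 B=load:t5 [load-bound]
step 6: L[6]=9 C[5]=6 → dur=9, Σ=45 | A=load:t6 B=compute:t5 [load-bound]
step 7: L[7]=5 C[6]=8 → dur=8, Σ=53 | A=compute:t6 B=load:t7 [compute-bound]
step 8: C[7]=4 → dur=4, Σ=57 | A=idle B=compute:t7 [compute-only]

end_cycle[6] = 45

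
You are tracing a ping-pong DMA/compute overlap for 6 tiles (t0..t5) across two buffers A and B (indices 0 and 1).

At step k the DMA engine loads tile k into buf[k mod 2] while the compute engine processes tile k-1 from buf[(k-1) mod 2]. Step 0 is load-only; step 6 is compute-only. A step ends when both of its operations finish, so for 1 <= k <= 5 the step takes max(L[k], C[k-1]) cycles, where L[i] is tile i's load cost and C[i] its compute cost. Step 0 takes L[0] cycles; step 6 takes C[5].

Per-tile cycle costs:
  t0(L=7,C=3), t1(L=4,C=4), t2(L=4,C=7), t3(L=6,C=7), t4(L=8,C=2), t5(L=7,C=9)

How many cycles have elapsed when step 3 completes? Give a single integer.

end_cycle[3] = 22

[0] DMA t0→A (7c) ∥ CU idle ⇒ 7c, clock 7
[1] DMA t1→B (4c) ∥ CU A:t0 (3c) ⇒ 4c, clock 11
[2] DMA t2→A (4c) ∥ CU B:t1 (4c) ⇒ 4c, clock 15
[3] DMA t3→B (6c) ∥ CU A:t2 (7c) ⇒ 7c, clock 22
[4] DMA t4→A (8c) ∥ CU B:t3 (7c) ⇒ 8c, clock 30
[5] DMA t5→B (7c) ∥ CU A:t4 (2c) ⇒ 7c, clock 37
[6] DMA idle ∥ CU B:t5 (9c) ⇒ 9c, clock 46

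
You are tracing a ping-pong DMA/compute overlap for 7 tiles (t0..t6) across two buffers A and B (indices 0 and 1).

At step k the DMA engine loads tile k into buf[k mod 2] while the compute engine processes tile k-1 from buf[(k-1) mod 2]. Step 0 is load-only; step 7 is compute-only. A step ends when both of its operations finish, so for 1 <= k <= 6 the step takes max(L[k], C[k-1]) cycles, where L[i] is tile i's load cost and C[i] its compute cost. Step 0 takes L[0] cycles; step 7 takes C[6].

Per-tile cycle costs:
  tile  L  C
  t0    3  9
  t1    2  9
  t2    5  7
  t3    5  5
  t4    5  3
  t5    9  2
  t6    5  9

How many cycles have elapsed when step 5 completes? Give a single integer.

k=0 load=t0/3c comp=- wait=3 total=3
k=1 load=t1/2c comp=t0/9c wait=9 total=12
k=2 load=t2/5c comp=t1/9c wait=9 total=21
k=3 load=t3/5c comp=t2/7c wait=7 total=28
k=4 load=t4/5c comp=t3/5c wait=5 total=33
k=5 load=t5/9c comp=t4/3c wait=9 total=42
k=6 load=t6/5c comp=t5/2c wait=5 total=47
k=7 load=- comp=t6/9c wait=9 total=56

end_cycle[5] = 42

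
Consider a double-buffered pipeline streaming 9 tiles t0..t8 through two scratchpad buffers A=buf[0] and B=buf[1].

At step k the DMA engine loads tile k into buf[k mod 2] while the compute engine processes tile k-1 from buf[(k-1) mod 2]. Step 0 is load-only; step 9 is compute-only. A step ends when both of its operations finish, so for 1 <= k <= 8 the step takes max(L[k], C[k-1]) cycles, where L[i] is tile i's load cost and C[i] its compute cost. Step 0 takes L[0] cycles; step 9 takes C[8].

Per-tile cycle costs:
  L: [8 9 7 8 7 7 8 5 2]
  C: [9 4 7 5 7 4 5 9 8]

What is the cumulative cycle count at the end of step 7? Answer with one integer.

  0. 8=8c; end=8; A:t0 B:-
  1. max(9,9)=9c; end=17; A:t0 B:t1
  2. max(7,4)=7c; end=24; A:t2 B:t1
  3. max(8,7)=8c; end=32; A:t2 B:t3
  4. max(7,5)=7c; end=39; A:t4 B:t3
  5. max(7,7)=7c; end=46; A:t4 B:t5
  6. max(8,4)=8c; end=54; A:t6 B:t5
  7. max(5,5)=5c; end=59; A:t6 B:t7
  8. max(2,9)=9c; end=68; A:t8 B:t7
  9. 8=8c; end=76; A:t8 B:t7

end_cycle[7] = 59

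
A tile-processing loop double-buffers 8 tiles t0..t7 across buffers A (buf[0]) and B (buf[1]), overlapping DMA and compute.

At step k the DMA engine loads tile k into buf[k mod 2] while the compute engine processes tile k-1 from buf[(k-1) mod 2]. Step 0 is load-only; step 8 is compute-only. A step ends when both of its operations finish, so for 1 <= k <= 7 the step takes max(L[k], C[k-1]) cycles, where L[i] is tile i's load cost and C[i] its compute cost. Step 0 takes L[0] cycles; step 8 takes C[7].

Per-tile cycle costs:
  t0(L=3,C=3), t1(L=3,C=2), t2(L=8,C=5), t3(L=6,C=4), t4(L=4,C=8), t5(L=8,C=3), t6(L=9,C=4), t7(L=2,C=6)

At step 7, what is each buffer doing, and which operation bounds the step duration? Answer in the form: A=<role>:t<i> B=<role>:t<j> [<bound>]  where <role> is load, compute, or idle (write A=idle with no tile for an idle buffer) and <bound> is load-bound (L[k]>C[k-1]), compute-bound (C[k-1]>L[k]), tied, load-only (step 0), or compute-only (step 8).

step 0: L[0]=3 → dur=3, Σ=3 | A=load:t0 B=idle [load-only]
step 1: L[1]=3 C[0]=3 → dur=3, Σ=6 | A=compute:t0 B=load:t1 [tied]
step 2: L[2]=8 C[1]=2 → dur=8, Σ=14 | A=load:t2 B=compute:t1 [load-bound]
step 3: L[3]=6 C[2]=5 → dur=6, Σ=20 | A=compute:t2 B=load:t3 [load-bound]
step 4: L[4]=4 C[3]=4 → dur=4, Σ=24 | A=load:t4 B=compute:t3 [tied]
step 5: L[5]=8 C[4]=8 → dur=8, Σ=32 | A=compute:t4 B=load:t5 [tied]
step 6: L[6]=9 C[5]=3 → dur=9, Σ=41 | A=load:t6 B=compute:t5 [load-bound]
step 7: L[7]=2 C[6]=4 → dur=4, Σ=45 | A=compute:t6 B=load:t7 [compute-bound]
step 8: C[7]=6 → dur=6, Σ=51 | A=idle B=compute:t7 [compute-only]

step 7: A=compute:t6 B=load:t7 [compute-bound]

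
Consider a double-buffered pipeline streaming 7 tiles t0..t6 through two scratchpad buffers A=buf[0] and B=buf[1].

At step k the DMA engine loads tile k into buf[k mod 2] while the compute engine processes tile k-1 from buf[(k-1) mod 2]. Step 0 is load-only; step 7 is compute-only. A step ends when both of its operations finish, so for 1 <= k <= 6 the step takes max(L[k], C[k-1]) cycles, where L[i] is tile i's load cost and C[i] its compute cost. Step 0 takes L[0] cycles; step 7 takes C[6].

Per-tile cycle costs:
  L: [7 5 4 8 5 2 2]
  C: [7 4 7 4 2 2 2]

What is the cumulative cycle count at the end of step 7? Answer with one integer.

end_cycle[7] = 37

  0. 7=7c; end=7; A:t0 B:-
  1. max(5,7)=7c; end=14; A:t0 B:t1
  2. max(4,4)=4c; end=18; A:t2 B:t1
  3. max(8,7)=8c; end=26; A:t2 B:t3
  4. max(5,4)=5c; end=31; A:t4 B:t3
  5. max(2,2)=2c; end=33; A:t4 B:t5
  6. max(2,2)=2c; end=35; A:t6 B:t5
  7. 2=2c; end=37; A:t6 B:t5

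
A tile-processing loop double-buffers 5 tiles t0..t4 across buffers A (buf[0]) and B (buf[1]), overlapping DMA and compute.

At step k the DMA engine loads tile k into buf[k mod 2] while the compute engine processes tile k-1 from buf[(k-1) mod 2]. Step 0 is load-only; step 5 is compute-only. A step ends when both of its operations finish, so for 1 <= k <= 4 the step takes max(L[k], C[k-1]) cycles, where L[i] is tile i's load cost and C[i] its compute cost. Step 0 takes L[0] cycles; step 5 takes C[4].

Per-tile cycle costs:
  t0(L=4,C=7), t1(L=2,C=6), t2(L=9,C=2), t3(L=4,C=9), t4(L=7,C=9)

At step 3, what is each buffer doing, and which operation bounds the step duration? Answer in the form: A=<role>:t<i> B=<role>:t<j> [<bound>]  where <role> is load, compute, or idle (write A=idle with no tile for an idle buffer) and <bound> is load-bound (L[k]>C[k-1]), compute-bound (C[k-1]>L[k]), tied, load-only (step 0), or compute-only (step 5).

step 3: A=compute:t2 B=load:t3 [load-bound]

[0] DMA t0→A (4c) ∥ CU idle ⇒ 4c, clock 4
[1] DMA t1→B (2c) ∥ CU A:t0 (7c) ⇒ 7c, clock 11
[2] DMA t2→A (9c) ∥ CU B:t1 (6c) ⇒ 9c, clock 20
[3] DMA t3→B (4c) ∥ CU A:t2 (2c) ⇒ 4c, clock 24
[4] DMA t4→A (7c) ∥ CU B:t3 (9c) ⇒ 9c, clock 33
[5] DMA idle ∥ CU A:t4 (9c) ⇒ 9c, clock 42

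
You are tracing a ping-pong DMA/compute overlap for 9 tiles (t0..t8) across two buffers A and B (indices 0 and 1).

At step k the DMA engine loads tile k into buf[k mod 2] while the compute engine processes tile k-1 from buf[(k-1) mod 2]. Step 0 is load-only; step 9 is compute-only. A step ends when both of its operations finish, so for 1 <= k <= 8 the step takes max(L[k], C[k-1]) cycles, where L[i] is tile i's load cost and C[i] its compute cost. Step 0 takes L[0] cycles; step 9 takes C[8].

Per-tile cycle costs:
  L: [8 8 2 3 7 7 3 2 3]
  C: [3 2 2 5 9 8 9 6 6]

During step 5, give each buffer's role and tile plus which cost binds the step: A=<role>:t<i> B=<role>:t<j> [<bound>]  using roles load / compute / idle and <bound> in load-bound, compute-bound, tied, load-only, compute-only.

step 5: A=compute:t4 B=load:t5 [compute-bound]

[0] DMA t0→A (8c) ∥ CU idle ⇒ 8c, clock 8
[1] DMA t1→B (8c) ∥ CU A:t0 (3c) ⇒ 8c, clock 16
[2] DMA t2→A (2c) ∥ CU B:t1 (2c) ⇒ 2c, clock 18
[3] DMA t3→B (3c) ∥ CU A:t2 (2c) ⇒ 3c, clock 21
[4] DMA t4→A (7c) ∥ CU B:t3 (5c) ⇒ 7c, clock 28
[5] DMA t5→B (7c) ∥ CU A:t4 (9c) ⇒ 9c, clock 37
[6] DMA t6→A (3c) ∥ CU B:t5 (8c) ⇒ 8c, clock 45
[7] DMA t7→B (2c) ∥ CU A:t6 (9c) ⇒ 9c, clock 54
[8] DMA t8→A (3c) ∥ CU B:t7 (6c) ⇒ 6c, clock 60
[9] DMA idle ∥ CU A:t8 (6c) ⇒ 6c, clock 66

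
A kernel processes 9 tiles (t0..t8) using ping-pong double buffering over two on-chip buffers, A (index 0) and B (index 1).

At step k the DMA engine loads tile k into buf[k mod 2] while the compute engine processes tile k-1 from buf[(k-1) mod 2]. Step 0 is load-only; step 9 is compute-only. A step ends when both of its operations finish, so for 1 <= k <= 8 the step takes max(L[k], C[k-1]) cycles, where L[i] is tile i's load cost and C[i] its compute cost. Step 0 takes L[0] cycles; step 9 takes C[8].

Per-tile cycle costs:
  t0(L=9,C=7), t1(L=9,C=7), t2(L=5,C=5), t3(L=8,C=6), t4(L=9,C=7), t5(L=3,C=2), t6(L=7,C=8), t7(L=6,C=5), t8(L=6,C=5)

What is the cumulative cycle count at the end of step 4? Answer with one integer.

[0] DMA t0→A (9c) ∥ CU idle ⇒ 9c, clock 9
[1] DMA t1→B (9c) ∥ CU A:t0 (7c) ⇒ 9c, clock 18
[2] DMA t2→A (5c) ∥ CU B:t1 (7c) ⇒ 7c, clock 25
[3] DMA t3→B (8c) ∥ CU A:t2 (5c) ⇒ 8c, clock 33
[4] DMA t4→A (9c) ∥ CU B:t3 (6c) ⇒ 9c, clock 42
[5] DMA t5→B (3c) ∥ CU A:t4 (7c) ⇒ 7c, clock 49
[6] DMA t6→A (7c) ∥ CU B:t5 (2c) ⇒ 7c, clock 56
[7] DMA t7→B (6c) ∥ CU A:t6 (8c) ⇒ 8c, clock 64
[8] DMA t8→A (6c) ∥ CU B:t7 (5c) ⇒ 6c, clock 70
[9] DMA idle ∥ CU A:t8 (5c) ⇒ 5c, clock 75

end_cycle[4] = 42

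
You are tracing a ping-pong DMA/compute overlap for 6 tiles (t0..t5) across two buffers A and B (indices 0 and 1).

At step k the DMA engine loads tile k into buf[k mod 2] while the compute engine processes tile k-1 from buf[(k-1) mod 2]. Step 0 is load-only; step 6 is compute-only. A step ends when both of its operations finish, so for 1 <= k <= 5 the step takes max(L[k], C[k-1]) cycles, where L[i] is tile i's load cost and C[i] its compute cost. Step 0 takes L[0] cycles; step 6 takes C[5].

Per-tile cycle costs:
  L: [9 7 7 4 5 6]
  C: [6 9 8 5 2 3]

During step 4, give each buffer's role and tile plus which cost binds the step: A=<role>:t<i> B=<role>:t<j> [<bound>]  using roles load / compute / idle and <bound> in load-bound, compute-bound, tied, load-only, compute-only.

k=0 load=t0/9c comp=- wait=9 total=9
k=1 load=t1/7c comp=t0/6c wait=7 total=16
k=2 load=t2/7c comp=t1/9c wait=9 total=25
k=3 load=t3/4c comp=t2/8c wait=8 total=33
k=4 load=t4/5c comp=t3/5c wait=5 total=38
k=5 load=t5/6c comp=t4/2c wait=6 total=44
k=6 load=- comp=t5/3c wait=3 total=47

step 4: A=load:t4 B=compute:t3 [tied]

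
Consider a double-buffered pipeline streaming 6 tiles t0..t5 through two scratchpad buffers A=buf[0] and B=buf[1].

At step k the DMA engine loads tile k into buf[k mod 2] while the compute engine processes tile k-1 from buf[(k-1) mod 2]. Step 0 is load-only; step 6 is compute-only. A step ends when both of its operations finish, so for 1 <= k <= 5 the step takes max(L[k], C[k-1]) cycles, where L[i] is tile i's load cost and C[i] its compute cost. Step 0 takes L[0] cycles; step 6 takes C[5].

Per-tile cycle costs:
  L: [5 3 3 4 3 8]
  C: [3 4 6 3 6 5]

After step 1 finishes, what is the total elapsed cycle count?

[0] DMA t0→A (5c) ∥ CU idle ⇒ 5c, clock 5
[1] DMA t1→B (3c) ∥ CU A:t0 (3c) ⇒ 3c, clock 8
[2] DMA t2→A (3c) ∥ CU B:t1 (4c) ⇒ 4c, clock 12
[3] DMA t3→B (4c) ∥ CU A:t2 (6c) ⇒ 6c, clock 18
[4] DMA t4→A (3c) ∥ CU B:t3 (3c) ⇒ 3c, clock 21
[5] DMA t5→B (8c) ∥ CU A:t4 (6c) ⇒ 8c, clock 29
[6] DMA idle ∥ CU B:t5 (5c) ⇒ 5c, clock 34

end_cycle[1] = 8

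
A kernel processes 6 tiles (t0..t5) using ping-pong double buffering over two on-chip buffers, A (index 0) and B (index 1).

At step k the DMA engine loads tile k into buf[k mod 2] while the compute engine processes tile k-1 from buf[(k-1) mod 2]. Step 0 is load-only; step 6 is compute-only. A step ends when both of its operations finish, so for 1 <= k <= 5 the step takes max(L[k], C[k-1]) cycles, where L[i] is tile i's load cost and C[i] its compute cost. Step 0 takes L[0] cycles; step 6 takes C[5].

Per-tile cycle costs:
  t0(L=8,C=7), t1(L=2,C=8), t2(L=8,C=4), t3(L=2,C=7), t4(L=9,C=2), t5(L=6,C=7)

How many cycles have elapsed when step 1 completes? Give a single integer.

end_cycle[1] = 15

step 0: L[0]=8 → dur=8, Σ=8 | A=load:t0 B=idle [load-only]
step 1: L[1]=2 C[0]=7 → dur=7, Σ=15 | A=compute:t0 B=load:t1 [compute-bound]
step 2: L[2]=8 C[1]=8 → dur=8, Σ=23 | A=load:t2 B=compute:t1 [tied]
step 3: L[3]=2 C[2]=4 → dur=4, Σ=27 | A=compute:t2 B=load:t3 [compute-bound]
step 4: L[4]=9 C[3]=7 → dur=9, Σ=36 | A=load:t4 B=compute:t3 [load-bound]
step 5: L[5]=6 C[4]=2 → dur=6, Σ=42 | A=compute:t4 B=load:t5 [load-bound]
step 6: C[5]=7 → dur=7, Σ=49 | A=idle B=compute:t5 [compute-only]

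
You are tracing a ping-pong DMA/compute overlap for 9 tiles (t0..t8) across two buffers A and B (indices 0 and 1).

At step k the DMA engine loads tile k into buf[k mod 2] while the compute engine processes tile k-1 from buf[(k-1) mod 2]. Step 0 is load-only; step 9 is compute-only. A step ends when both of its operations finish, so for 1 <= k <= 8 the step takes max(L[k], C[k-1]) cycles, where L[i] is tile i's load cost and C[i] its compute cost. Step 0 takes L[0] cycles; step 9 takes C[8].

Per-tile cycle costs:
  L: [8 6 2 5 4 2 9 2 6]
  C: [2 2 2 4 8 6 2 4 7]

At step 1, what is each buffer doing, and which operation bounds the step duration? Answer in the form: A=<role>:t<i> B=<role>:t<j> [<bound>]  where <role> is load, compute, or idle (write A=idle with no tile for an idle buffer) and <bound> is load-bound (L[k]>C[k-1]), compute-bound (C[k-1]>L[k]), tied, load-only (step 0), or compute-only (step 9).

  0. 8=8c; end=8; A:t0 B:-
  1. max(6,2)=6c; end=14; A:t0 B:t1
  2. max(2,2)=2c; end=16; A:t2 B:t1
  3. max(5,2)=5c; end=21; A:t2 B:t3
  4. max(4,4)=4c; end=25; A:t4 B:t3
  5. max(2,8)=8c; end=33; A:t4 B:t5
  6. max(9,6)=9c; end=42; A:t6 B:t5
  7. max(2,2)=2c; end=44; A:t6 B:t7
  8. max(6,4)=6c; end=50; A:t8 B:t7
  9. 7=7c; end=57; A:t8 B:t7

step 1: A=compute:t0 B=load:t1 [load-bound]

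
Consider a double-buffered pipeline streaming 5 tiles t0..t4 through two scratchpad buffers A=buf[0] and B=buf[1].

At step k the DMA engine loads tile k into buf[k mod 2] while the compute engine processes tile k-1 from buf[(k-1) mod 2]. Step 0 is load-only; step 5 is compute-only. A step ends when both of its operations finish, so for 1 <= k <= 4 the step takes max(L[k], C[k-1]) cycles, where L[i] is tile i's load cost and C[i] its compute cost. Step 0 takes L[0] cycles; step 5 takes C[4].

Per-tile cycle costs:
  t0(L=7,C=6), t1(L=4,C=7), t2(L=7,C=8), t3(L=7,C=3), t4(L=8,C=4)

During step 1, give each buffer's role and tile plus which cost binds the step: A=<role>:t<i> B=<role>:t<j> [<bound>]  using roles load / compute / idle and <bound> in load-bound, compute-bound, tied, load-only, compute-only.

step 1: A=compute:t0 B=load:t1 [compute-bound]

step 0: L[0]=7 → dur=7, Σ=7 | A=load:t0 B=idle [load-only]
step 1: L[1]=4 C[0]=6 → dur=6, Σ=13 | A=compute:t0 B=load:t1 [compute-bound]
step 2: L[2]=7 C[1]=7 → dur=7, Σ=20 | A=load:t2 B=compute:t1 [tied]
step 3: L[3]=7 C[2]=8 → dur=8, Σ=28 | A=compute:t2 B=load:t3 [compute-bound]
step 4: L[4]=8 C[3]=3 → dur=8, Σ=36 | A=load:t4 B=compute:t3 [load-bound]
step 5: C[4]=4 → dur=4, Σ=40 | A=compute:t4 B=idle [compute-only]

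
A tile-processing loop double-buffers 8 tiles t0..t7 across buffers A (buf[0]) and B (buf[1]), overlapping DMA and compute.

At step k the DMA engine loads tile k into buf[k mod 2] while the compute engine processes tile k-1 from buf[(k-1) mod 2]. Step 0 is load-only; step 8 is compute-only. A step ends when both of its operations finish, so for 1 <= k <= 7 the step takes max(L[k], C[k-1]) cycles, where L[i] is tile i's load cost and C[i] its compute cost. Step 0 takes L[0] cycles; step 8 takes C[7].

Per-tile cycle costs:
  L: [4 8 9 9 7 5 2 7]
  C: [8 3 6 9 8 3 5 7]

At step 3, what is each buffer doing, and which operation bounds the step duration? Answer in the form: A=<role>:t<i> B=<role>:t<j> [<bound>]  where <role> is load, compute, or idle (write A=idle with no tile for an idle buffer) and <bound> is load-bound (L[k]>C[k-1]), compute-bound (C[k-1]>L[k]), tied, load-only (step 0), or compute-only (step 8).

step 3: A=compute:t2 B=load:t3 [load-bound]

[0] DMA t0→A (4c) ∥ CU idle ⇒ 4c, clock 4
[1] DMA t1→B (8c) ∥ CU A:t0 (8c) ⇒ 8c, clock 12
[2] DMA t2→A (9c) ∥ CU B:t1 (3c) ⇒ 9c, clock 21
[3] DMA t3→B (9c) ∥ CU A:t2 (6c) ⇒ 9c, clock 30
[4] DMA t4→A (7c) ∥ CU B:t3 (9c) ⇒ 9c, clock 39
[5] DMA t5→B (5c) ∥ CU A:t4 (8c) ⇒ 8c, clock 47
[6] DMA t6→A (2c) ∥ CU B:t5 (3c) ⇒ 3c, clock 50
[7] DMA t7→B (7c) ∥ CU A:t6 (5c) ⇒ 7c, clock 57
[8] DMA idle ∥ CU B:t7 (7c) ⇒ 7c, clock 64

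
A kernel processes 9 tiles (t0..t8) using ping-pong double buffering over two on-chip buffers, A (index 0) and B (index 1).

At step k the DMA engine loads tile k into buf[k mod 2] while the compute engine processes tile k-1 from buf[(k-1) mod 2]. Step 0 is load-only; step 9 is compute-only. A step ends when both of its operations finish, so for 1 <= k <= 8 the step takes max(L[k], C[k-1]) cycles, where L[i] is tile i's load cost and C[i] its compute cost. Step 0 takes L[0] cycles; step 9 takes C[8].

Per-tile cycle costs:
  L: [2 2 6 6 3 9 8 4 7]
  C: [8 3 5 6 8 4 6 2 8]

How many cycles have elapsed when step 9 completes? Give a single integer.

end_cycle[9] = 66

step 0: L[0]=2 → dur=2, Σ=2 | A=load:t0 B=idle [load-only]
step 1: L[1]=2 C[0]=8 → dur=8, Σ=10 | A=compute:t0 B=load:t1 [compute-bound]
step 2: L[2]=6 C[1]=3 → dur=6, Σ=16 | A=load:t2 B=compute:t1 [load-bound]
step 3: L[3]=6 C[2]=5 → dur=6, Σ=22 | A=compute:t2 B=load:t3 [load-bound]
step 4: L[4]=3 C[3]=6 → dur=6, Σ=28 | A=load:t4 B=compute:t3 [compute-bound]
step 5: L[5]=9 C[4]=8 → dur=9, Σ=37 | A=compute:t4 B=load:t5 [load-bound]
step 6: L[6]=8 C[5]=4 → dur=8, Σ=45 | A=load:t6 B=compute:t5 [load-bound]
step 7: L[7]=4 C[6]=6 → dur=6, Σ=51 | A=compute:t6 B=load:t7 [compute-bound]
step 8: L[8]=7 C[7]=2 → dur=7, Σ=58 | A=load:t8 B=compute:t7 [load-bound]
step 9: C[8]=8 → dur=8, Σ=66 | A=compute:t8 B=idle [compute-only]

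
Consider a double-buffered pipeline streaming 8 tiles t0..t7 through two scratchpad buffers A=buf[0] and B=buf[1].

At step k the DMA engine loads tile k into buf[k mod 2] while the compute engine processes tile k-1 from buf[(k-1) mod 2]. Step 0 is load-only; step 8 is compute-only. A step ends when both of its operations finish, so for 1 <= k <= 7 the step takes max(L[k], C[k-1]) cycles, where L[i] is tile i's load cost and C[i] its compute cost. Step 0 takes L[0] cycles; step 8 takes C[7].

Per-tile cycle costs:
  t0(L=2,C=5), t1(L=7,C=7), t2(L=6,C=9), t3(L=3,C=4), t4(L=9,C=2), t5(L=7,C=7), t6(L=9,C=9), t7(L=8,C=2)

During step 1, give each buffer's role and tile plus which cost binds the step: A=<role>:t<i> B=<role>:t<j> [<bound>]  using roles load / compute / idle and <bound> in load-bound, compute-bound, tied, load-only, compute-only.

step 1: A=compute:t0 B=load:t1 [load-bound]

k=0 load=t0/2c comp=- wait=2 total=2
k=1 load=t1/7c comp=t0/5c wait=7 total=9
k=2 load=t2/6c comp=t1/7c wait=7 total=16
k=3 load=t3/3c comp=t2/9c wait=9 total=25
k=4 load=t4/9c comp=t3/4c wait=9 total=34
k=5 load=t5/7c comp=t4/2c wait=7 total=41
k=6 load=t6/9c comp=t5/7c wait=9 total=50
k=7 load=t7/8c comp=t6/9c wait=9 total=59
k=8 load=- comp=t7/2c wait=2 total=61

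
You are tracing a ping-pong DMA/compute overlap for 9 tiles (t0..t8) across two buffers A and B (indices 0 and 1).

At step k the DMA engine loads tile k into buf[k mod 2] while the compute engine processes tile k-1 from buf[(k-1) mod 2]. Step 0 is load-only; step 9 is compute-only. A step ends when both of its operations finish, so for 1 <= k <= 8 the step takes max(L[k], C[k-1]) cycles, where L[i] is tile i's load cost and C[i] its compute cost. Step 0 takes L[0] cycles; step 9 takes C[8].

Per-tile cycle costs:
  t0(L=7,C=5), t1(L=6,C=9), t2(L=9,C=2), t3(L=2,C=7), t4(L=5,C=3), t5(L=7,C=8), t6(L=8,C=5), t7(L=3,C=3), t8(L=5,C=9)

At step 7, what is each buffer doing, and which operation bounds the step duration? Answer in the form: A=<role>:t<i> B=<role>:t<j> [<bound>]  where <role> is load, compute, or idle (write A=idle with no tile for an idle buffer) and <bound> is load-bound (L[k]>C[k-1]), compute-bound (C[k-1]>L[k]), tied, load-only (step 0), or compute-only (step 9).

step 7: A=compute:t6 B=load:t7 [compute-bound]

  0. 7=7c; end=7; A:t0 B:-
  1. max(6,5)=6c; end=13; A:t0 B:t1
  2. max(9,9)=9c; end=22; A:t2 B:t1
  3. max(2,2)=2c; end=24; A:t2 B:t3
  4. max(5,7)=7c; end=31; A:t4 B:t3
  5. max(7,3)=7c; end=38; A:t4 B:t5
  6. max(8,8)=8c; end=46; A:t6 B:t5
  7. max(3,5)=5c; end=51; A:t6 B:t7
  8. max(5,3)=5c; end=56; A:t8 B:t7
  9. 9=9c; end=65; A:t8 B:t7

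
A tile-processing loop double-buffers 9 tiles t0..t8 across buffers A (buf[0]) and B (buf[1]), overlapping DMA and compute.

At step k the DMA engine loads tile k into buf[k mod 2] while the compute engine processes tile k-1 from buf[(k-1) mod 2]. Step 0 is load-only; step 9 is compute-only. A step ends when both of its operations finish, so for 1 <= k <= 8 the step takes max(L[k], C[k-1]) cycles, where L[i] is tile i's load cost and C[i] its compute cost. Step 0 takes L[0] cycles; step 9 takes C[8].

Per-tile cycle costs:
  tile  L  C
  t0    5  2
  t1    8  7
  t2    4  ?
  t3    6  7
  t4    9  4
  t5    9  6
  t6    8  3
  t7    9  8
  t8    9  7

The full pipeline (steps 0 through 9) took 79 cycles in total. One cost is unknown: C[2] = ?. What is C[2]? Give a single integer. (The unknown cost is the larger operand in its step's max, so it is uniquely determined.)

step 0 → dur = L[0]=5 = 5
step 1 → dur = max(L[1]=8, C[0]=2) = 8
step 2 → dur = max(L[2]=4, C[1]=7) = 7
step 3 → dur = max(L[3]=6, C[2]=?) = C[2]  (unknown; binding)
step 4 → dur = max(L[4]=9, C[3]=7) = 9
step 5 → dur = max(L[5]=9, C[4]=4) = 9
step 6 → dur = max(L[6]=8, C[5]=6) = 8
step 7 → dur = max(L[7]=9, C[6]=3) = 9
step 8 → dur = max(L[8]=9, C[7]=8) = 9
step 9 → dur = C[8]=7 = 7
sum of known step durations = 71
dur[3] = total - known = 79 - 71 = 8
C[2] is the binding max in step 3, so C[2] = dur[3] = 8

C[2] = 8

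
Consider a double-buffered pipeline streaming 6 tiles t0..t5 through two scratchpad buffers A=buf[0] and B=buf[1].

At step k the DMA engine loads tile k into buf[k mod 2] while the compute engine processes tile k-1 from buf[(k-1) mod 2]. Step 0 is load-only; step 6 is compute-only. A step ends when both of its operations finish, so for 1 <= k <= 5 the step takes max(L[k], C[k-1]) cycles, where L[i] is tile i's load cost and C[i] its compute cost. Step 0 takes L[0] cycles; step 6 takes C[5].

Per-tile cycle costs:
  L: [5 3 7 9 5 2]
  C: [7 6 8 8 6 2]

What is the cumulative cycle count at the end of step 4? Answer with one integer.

end_cycle[4] = 36

[0] DMA t0→A (5c) ∥ CU idle ⇒ 5c, clock 5
[1] DMA t1→B (3c) ∥ CU A:t0 (7c) ⇒ 7c, clock 12
[2] DMA t2→A (7c) ∥ CU B:t1 (6c) ⇒ 7c, clock 19
[3] DMA t3→B (9c) ∥ CU A:t2 (8c) ⇒ 9c, clock 28
[4] DMA t4→A (5c) ∥ CU B:t3 (8c) ⇒ 8c, clock 36
[5] DMA t5→B (2c) ∥ CU A:t4 (6c) ⇒ 6c, clock 42
[6] DMA idle ∥ CU B:t5 (2c) ⇒ 2c, clock 44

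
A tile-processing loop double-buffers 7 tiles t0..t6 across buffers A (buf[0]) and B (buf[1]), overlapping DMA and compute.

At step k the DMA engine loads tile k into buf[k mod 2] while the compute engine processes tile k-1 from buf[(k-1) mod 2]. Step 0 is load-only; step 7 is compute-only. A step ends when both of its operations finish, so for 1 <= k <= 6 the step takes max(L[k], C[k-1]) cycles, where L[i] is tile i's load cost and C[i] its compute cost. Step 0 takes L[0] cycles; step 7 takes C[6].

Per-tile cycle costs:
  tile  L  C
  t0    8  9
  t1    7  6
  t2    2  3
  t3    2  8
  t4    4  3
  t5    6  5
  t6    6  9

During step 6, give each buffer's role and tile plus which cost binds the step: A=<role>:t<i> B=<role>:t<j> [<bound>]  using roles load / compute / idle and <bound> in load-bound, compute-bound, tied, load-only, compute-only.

step 6: A=load:t6 B=compute:t5 [load-bound]

k=0 load=t0/8c comp=- wait=8 total=8
k=1 load=t1/7c comp=t0/9c wait=9 total=17
k=2 load=t2/2c comp=t1/6c wait=6 total=23
k=3 load=t3/2c comp=t2/3c wait=3 total=26
k=4 load=t4/4c comp=t3/8c wait=8 total=34
k=5 load=t5/6c comp=t4/3c wait=6 total=40
k=6 load=t6/6c comp=t5/5c wait=6 total=46
k=7 load=- comp=t6/9c wait=9 total=55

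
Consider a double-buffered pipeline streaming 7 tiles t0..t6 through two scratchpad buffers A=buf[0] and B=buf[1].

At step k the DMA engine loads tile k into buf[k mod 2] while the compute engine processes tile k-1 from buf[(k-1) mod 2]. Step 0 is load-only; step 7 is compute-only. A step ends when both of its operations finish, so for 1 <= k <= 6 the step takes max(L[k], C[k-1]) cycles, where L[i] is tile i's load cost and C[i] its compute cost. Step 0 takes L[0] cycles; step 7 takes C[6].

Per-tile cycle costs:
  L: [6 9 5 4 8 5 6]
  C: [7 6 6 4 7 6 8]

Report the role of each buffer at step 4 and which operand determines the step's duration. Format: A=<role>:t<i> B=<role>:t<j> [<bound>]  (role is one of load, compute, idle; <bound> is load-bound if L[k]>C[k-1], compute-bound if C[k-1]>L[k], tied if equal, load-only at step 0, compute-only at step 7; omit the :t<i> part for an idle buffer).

[0] DMA t0→A (6c) ∥ CU idle ⇒ 6c, clock 6
[1] DMA t1→B (9c) ∥ CU A:t0 (7c) ⇒ 9c, clock 15
[2] DMA t2→A (5c) ∥ CU B:t1 (6c) ⇒ 6c, clock 21
[3] DMA t3→B (4c) ∥ CU A:t2 (6c) ⇒ 6c, clock 27
[4] DMA t4→A (8c) ∥ CU B:t3 (4c) ⇒ 8c, clock 35
[5] DMA t5→B (5c) ∥ CU A:t4 (7c) ⇒ 7c, clock 42
[6] DMA t6→A (6c) ∥ CU B:t5 (6c) ⇒ 6c, clock 48
[7] DMA idle ∥ CU A:t6 (8c) ⇒ 8c, clock 56

step 4: A=load:t4 B=compute:t3 [load-bound]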